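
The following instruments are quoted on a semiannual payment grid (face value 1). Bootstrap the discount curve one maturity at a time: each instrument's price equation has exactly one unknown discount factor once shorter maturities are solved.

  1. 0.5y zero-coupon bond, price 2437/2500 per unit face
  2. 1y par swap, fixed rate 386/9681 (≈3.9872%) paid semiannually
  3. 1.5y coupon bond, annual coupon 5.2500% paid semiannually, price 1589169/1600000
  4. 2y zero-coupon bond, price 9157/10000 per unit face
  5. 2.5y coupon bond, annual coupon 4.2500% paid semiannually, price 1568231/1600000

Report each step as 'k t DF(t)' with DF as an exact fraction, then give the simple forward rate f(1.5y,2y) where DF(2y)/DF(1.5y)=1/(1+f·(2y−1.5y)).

1 1/2 2437/2500
2 1 4807/5000
3 3/2 9183/10000
4 2 9157/10000
5 5/2 8813/10000
f(1.5y,2y) = ((9183/10000)/(9157/10000) − 1)/(1/2) = 52/9157 ≈ 0.5679%

step 1 [0.5y] zero: DF = P = 2437/2500 ≈ 0.974800
step 2 [1y] swap r/2=193/9681: DF=(1 − 193/9681·(0.974800))/(1+193/9681) = 4807/5000 ≈ 0.961400
step 3 [1.5y] bond c/2=21/800: DF=(1589169/1600000 − 21/800·(0.974800+0.961400))/(1+21/800) = 9183/10000 ≈ 0.918300
step 4 [2y] zero: DF = P = 9157/10000 ≈ 0.915700
step 5 [2.5y] bond c/2=17/800: DF=(1568231/1600000 − 17/800·(0.974800+0.961400+0.918300+0.915700))/(1+17/800) = 8813/10000 ≈ 0.881300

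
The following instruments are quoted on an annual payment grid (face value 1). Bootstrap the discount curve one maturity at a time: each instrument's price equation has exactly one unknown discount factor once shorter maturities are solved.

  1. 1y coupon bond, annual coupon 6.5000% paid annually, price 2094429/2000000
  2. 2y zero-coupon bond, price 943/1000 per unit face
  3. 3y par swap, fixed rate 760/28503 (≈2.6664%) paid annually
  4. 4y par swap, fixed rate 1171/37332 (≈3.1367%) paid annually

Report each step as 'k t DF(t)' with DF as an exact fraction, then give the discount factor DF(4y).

step 1 [1y] bond c/1=13/200: DF=(2094429/2000000 − 13/200·(0))/(1+13/200) = 9833/10000 ≈ 0.983300
step 2 [2y] zero: DF = P = 943/1000 ≈ 0.943000
step 3 [3y] swap r/1=760/28503: DF=(1 − 760/28503·(0.983300+0.943000))/(1+760/28503) = 231/250 ≈ 0.924000
step 4 [4y] swap r/1=1171/37332: DF=(1 − 1171/37332·(0.983300+0.943000+0.924000))/(1+1171/37332) = 8829/10000 ≈ 0.882900

1 1 9833/10000
2 2 943/1000
3 3 231/250
4 4 8829/10000
DF(4y) = 8829/10000 ≈ 0.882900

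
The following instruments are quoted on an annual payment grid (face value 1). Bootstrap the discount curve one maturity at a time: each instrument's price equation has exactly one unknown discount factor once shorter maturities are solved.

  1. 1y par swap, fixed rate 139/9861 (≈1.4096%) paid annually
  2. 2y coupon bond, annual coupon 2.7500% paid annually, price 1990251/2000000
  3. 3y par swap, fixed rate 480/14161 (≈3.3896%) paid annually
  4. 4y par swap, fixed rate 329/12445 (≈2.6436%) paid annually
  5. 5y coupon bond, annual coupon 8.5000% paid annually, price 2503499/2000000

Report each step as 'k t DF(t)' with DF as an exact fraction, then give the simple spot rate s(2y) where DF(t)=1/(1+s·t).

1 1 9861/10000
2 2 9421/10000
3 3 113/125
4 4 9013/10000
5 5 2153/2500
s(2y) = (1/(9421/10000) − 1)/(2) = 579/18842 ≈ 3.0729%

step 1 [1y] swap r/1=139/9861: DF=(1 − 139/9861·(0))/(1+139/9861) = 9861/10000 ≈ 0.986100
step 2 [2y] bond c/1=11/400: DF=(1990251/2000000 − 11/400·(0.986100))/(1+11/400) = 9421/10000 ≈ 0.942100
step 3 [3y] swap r/1=480/14161: DF=(1 − 480/14161·(0.986100+0.942100))/(1+480/14161) = 113/125 ≈ 0.904000
step 4 [4y] swap r/1=329/12445: DF=(1 − 329/12445·(0.986100+0.942100+0.904000))/(1+329/12445) = 9013/10000 ≈ 0.901300
step 5 [5y] bond c/1=17/200: DF=(2503499/2000000 − 17/200·(0.986100+0.942100+0.904000+0.901300))/(1+17/200) = 2153/2500 ≈ 0.861200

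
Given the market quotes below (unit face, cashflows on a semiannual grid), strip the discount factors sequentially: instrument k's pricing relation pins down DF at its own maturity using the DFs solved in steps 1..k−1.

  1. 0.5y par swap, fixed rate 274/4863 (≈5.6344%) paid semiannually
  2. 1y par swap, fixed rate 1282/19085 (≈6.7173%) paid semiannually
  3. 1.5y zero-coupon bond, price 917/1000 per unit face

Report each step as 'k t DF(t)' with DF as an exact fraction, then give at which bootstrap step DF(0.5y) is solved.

1 1/2 4863/5000
2 1 9359/10000
3 3/2 917/1000
DF(0.5y) is solved at step 1

step 1 [0.5y] swap r/2=137/4863: DF=(1 − 137/4863·(0))/(1+137/4863) = 4863/5000 ≈ 0.972600
step 2 [1y] swap r/2=641/19085: DF=(1 − 641/19085·(0.972600))/(1+641/19085) = 9359/10000 ≈ 0.935900
step 3 [1.5y] zero: DF = P = 917/1000 ≈ 0.917000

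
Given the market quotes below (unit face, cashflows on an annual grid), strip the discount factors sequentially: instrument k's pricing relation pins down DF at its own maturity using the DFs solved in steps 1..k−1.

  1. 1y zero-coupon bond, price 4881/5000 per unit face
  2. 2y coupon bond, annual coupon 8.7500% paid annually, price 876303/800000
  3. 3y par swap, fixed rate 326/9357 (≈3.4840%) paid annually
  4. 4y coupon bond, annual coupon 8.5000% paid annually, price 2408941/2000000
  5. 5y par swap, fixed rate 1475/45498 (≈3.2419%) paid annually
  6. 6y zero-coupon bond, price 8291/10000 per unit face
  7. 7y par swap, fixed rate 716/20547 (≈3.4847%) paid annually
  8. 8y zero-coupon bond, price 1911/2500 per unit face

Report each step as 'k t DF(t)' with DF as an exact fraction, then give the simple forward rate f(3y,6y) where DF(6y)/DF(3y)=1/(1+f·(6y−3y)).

1 1 4881/5000
2 2 9287/10000
3 3 4511/5000
4 4 4451/5000
5 5 341/400
6 6 8291/10000
7 7 1963/2500
8 8 1911/2500
f(3y,6y) = ((4511/5000)/(8291/10000) − 1)/(3) = 731/24873 ≈ 2.9389%

step 1 [1y] zero: DF = P = 4881/5000 ≈ 0.976200
step 2 [2y] bond c/1=7/80: DF=(876303/800000 − 7/80·(0.976200))/(1+7/80) = 9287/10000 ≈ 0.928700
step 3 [3y] swap r/1=326/9357: DF=(1 − 326/9357·(0.976200+0.928700))/(1+326/9357) = 4511/5000 ≈ 0.902200
step 4 [4y] bond c/1=17/200: DF=(2408941/2000000 − 17/200·(0.976200+0.928700+0.902200))/(1+17/200) = 4451/5000 ≈ 0.890200
step 5 [5y] swap r/1=1475/45498: DF=(1 − 1475/45498·(0.976200+0.928700+0.902200+0.890200))/(1+1475/45498) = 341/400 ≈ 0.852500
step 6 [6y] zero: DF = P = 8291/10000 ≈ 0.829100
step 7 [7y] swap r/1=716/20547: DF=(1 − 716/20547·(0.976200+0.928700+0.902200+0.890200+0.852500+0.829100))/(1+716/20547) = 1963/2500 ≈ 0.785200
step 8 [8y] zero: DF = P = 1911/2500 ≈ 0.764400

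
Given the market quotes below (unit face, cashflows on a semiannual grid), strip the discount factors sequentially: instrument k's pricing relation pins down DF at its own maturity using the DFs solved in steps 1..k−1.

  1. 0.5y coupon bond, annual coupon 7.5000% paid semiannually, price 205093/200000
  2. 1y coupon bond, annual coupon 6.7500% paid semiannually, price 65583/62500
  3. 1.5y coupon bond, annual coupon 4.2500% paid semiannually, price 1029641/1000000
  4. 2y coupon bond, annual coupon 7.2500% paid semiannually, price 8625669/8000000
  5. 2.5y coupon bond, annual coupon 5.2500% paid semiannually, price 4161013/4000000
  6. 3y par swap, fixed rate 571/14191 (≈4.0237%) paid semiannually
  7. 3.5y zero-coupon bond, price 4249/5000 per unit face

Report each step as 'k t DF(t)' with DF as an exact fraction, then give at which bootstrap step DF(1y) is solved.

1 1/2 2471/2500
2 1 2457/2500
3 3/2 1209/1250
4 2 9377/10000
5 5/2 1829/2000
6 3 4429/5000
7 7/2 4249/5000
DF(1y) is solved at step 2

step 1 [0.5y] bond c/2=3/80: DF=(205093/200000 − 3/80·(0))/(1+3/80) = 2471/2500 ≈ 0.988400
step 2 [1y] bond c/2=27/800: DF=(65583/62500 − 27/800·(0.988400))/(1+27/800) = 2457/2500 ≈ 0.982800
step 3 [1.5y] bond c/2=17/800: DF=(1029641/1000000 − 17/800·(0.988400+0.982800))/(1+17/800) = 1209/1250 ≈ 0.967200
step 4 [2y] bond c/2=29/800: DF=(8625669/8000000 − 29/800·(0.988400+0.982800+0.967200))/(1+29/800) = 9377/10000 ≈ 0.937700
step 5 [2.5y] bond c/2=21/800: DF=(4161013/4000000 − 21/800·(0.988400+0.982800+0.967200+0.937700))/(1+21/800) = 1829/2000 ≈ 0.914500
step 6 [3y] swap r/2=571/28382: DF=(1 − 571/28382·(0.988400+0.982800+0.967200+0.937700+0.914500))/(1+571/28382) = 4429/5000 ≈ 0.885800
step 7 [3.5y] zero: DF = P = 4249/5000 ≈ 0.849800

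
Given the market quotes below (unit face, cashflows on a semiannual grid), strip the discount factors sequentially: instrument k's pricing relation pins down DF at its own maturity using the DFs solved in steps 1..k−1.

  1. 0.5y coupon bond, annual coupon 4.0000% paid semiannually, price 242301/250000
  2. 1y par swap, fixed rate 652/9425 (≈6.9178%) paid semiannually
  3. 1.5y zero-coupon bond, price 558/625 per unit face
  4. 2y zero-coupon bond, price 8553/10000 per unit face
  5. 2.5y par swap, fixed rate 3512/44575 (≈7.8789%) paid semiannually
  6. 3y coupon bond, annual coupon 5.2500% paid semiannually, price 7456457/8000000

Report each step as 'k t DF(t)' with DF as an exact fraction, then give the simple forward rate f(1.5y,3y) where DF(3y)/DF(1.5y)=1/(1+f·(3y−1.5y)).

step 1 [0.5y] bond c/2=1/50: DF=(242301/250000 − 1/50·(0))/(1+1/50) = 4751/5000 ≈ 0.950200
step 2 [1y] swap r/2=326/9425: DF=(1 − 326/9425·(0.950200))/(1+326/9425) = 2337/2500 ≈ 0.934800
step 3 [1.5y] zero: DF = P = 558/625 ≈ 0.892800
step 4 [2y] zero: DF = P = 8553/10000 ≈ 0.855300
step 5 [2.5y] swap r/2=1756/44575: DF=(1 − 1756/44575·(0.950200+0.934800+0.892800+0.855300))/(1+1756/44575) = 2061/2500 ≈ 0.824400
step 6 [3y] bond c/2=21/800: DF=(7456457/8000000 − 21/800·(0.950200+0.934800+0.892800+0.855300+0.824400))/(1+21/800) = 3971/5000 ≈ 0.794200

1 1/2 4751/5000
2 1 2337/2500
3 3/2 558/625
4 2 8553/10000
5 5/2 2061/2500
6 3 3971/5000
f(1.5y,3y) = ((558/625)/(3971/5000) − 1)/(3/2) = 986/11913 ≈ 8.2767%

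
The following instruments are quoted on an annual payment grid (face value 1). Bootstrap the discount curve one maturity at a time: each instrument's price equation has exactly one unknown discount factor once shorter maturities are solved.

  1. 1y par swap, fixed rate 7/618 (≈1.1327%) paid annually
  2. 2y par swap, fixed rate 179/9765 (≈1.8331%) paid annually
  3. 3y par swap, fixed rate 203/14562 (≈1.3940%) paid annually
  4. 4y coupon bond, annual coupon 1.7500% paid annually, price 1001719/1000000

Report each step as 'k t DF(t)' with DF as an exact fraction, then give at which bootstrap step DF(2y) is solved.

step 1 [1y] swap r/1=7/618: DF=(1 − 7/618·(0))/(1+7/618) = 618/625 ≈ 0.988800
step 2 [2y] swap r/1=179/9765: DF=(1 − 179/9765·(0.988800))/(1+179/9765) = 4821/5000 ≈ 0.964200
step 3 [3y] swap r/1=203/14562: DF=(1 − 203/14562·(0.988800+0.964200))/(1+203/14562) = 4797/5000 ≈ 0.959400
step 4 [4y] bond c/1=7/400: DF=(1001719/1000000 − 7/400·(0.988800+0.964200+0.959400))/(1+7/400) = 584/625 ≈ 0.934400

1 1 618/625
2 2 4821/5000
3 3 4797/5000
4 4 584/625
DF(2y) is solved at step 2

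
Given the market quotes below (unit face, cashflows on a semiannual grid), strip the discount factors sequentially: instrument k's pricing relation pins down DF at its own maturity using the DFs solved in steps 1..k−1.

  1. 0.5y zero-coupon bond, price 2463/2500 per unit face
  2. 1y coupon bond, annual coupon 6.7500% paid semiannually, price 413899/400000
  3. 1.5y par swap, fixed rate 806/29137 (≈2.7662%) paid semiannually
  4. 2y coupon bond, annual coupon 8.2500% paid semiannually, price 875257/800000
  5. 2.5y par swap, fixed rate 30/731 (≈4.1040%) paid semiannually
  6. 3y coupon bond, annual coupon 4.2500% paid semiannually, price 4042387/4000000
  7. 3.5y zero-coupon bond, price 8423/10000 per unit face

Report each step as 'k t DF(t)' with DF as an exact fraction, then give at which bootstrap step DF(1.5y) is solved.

step 1 [0.5y] zero: DF = P = 2463/2500 ≈ 0.985200
step 2 [1y] bond c/2=27/800: DF=(413899/400000 − 27/800·(0.985200))/(1+27/800) = 1211/1250 ≈ 0.968800
step 3 [1.5y] swap r/2=403/29137: DF=(1 − 403/29137·(0.985200+0.968800))/(1+403/29137) = 9597/10000 ≈ 0.959700
step 4 [2y] bond c/2=33/800: DF=(875257/800000 − 33/800·(0.985200+0.968800+0.959700))/(1+33/800) = 9353/10000 ≈ 0.935300
step 5 [2.5y] swap r/2=15/731: DF=(1 − 15/731·(0.985200+0.968800+0.959700+0.935300))/(1+15/731) = 361/400 ≈ 0.902500
step 6 [3y] bond c/2=17/800: DF=(4042387/4000000 − 17/800·(0.985200+0.968800+0.959700+0.935300+0.902500))/(1+17/800) = 8907/10000 ≈ 0.890700
step 7 [3.5y] zero: DF = P = 8423/10000 ≈ 0.842300

1 1/2 2463/2500
2 1 1211/1250
3 3/2 9597/10000
4 2 9353/10000
5 5/2 361/400
6 3 8907/10000
7 7/2 8423/10000
DF(1.5y) is solved at step 3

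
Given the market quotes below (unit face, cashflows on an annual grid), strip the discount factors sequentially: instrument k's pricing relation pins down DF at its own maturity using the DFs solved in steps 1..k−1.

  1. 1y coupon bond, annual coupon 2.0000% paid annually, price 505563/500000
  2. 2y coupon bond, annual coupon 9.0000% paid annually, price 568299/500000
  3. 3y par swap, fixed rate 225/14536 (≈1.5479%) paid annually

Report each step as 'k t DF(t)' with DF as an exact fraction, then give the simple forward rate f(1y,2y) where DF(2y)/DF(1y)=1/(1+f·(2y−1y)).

1 1 9913/10000
2 2 9609/10000
3 3 191/200
f(1y,2y) = ((9913/10000)/(9609/10000) − 1)/(1) = 304/9609 ≈ 3.1637%

step 1 [1y] bond c/1=1/50: DF=(505563/500000 − 1/50·(0))/(1+1/50) = 9913/10000 ≈ 0.991300
step 2 [2y] bond c/1=9/100: DF=(568299/500000 − 9/100·(0.991300))/(1+9/100) = 9609/10000 ≈ 0.960900
step 3 [3y] swap r/1=225/14536: DF=(1 − 225/14536·(0.991300+0.960900))/(1+225/14536) = 191/200 ≈ 0.955000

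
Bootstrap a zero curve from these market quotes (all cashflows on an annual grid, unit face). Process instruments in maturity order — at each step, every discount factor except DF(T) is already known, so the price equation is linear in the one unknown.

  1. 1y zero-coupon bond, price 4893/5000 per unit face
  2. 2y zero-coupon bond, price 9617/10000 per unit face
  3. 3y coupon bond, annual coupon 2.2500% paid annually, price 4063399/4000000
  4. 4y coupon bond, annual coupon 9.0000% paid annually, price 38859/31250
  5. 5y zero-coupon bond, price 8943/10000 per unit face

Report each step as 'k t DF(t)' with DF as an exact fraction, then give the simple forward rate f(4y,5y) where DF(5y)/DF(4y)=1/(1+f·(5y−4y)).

step 1 [1y] zero: DF = P = 4893/5000 ≈ 0.978600
step 2 [2y] zero: DF = P = 9617/10000 ≈ 0.961700
step 3 [3y] bond c/1=9/400: DF=(4063399/4000000 − 9/400·(0.978600+0.961700))/(1+9/400) = 2377/2500 ≈ 0.950800
step 4 [4y] bond c/1=9/100: DF=(38859/31250 − 9/100·(0.978600+0.961700+0.950800))/(1+9/100) = 9021/10000 ≈ 0.902100
step 5 [5y] zero: DF = P = 8943/10000 ≈ 0.894300

1 1 4893/5000
2 2 9617/10000
3 3 2377/2500
4 4 9021/10000
5 5 8943/10000
f(4y,5y) = ((9021/10000)/(8943/10000) − 1)/(1) = 26/2981 ≈ 0.8722%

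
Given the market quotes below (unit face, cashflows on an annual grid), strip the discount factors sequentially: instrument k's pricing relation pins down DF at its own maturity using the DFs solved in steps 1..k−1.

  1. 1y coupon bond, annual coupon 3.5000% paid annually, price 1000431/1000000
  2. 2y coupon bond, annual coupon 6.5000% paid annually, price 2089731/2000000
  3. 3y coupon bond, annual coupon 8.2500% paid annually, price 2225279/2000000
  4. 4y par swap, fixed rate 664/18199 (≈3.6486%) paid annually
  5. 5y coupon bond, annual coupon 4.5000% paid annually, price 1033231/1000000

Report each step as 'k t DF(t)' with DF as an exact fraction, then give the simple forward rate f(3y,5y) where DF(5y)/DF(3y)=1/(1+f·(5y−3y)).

step 1 [1y] bond c/1=7/200: DF=(1000431/1000000 − 7/200·(0))/(1+7/200) = 4833/5000 ≈ 0.966600
step 2 [2y] bond c/1=13/200: DF=(2089731/2000000 − 13/200·(0.966600))/(1+13/200) = 9221/10000 ≈ 0.922100
step 3 [3y] bond c/1=33/400: DF=(2225279/2000000 − 33/400·(0.966600+0.922100))/(1+33/400) = 8839/10000 ≈ 0.883900
step 4 [4y] swap r/1=664/18199: DF=(1 − 664/18199·(0.966600+0.922100+0.883900))/(1+664/18199) = 542/625 ≈ 0.867200
step 5 [5y] bond c/1=9/200: DF=(1033231/1000000 − 9/200·(0.966600+0.922100+0.883900+0.867200))/(1+9/200) = 104/125 ≈ 0.832000

1 1 4833/5000
2 2 9221/10000
3 3 8839/10000
4 4 542/625
5 5 104/125
f(3y,5y) = ((8839/10000)/(104/125) − 1)/(2) = 519/16640 ≈ 3.1190%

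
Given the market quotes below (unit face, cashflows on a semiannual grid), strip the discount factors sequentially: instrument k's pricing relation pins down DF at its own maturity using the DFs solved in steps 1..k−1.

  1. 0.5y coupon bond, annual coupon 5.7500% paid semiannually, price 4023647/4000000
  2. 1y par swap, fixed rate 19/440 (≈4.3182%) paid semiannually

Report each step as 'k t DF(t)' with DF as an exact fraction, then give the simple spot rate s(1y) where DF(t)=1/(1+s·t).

1 1/2 4889/5000
2 1 4791/5000
s(1y) = (1/(4791/5000) − 1)/(1) = 209/4791 ≈ 4.3623%

step 1 [0.5y] bond c/2=23/800: DF=(4023647/4000000 − 23/800·(0))/(1+23/800) = 4889/5000 ≈ 0.977800
step 2 [1y] swap r/2=19/880: DF=(1 − 19/880·(0.977800))/(1+19/880) = 4791/5000 ≈ 0.958200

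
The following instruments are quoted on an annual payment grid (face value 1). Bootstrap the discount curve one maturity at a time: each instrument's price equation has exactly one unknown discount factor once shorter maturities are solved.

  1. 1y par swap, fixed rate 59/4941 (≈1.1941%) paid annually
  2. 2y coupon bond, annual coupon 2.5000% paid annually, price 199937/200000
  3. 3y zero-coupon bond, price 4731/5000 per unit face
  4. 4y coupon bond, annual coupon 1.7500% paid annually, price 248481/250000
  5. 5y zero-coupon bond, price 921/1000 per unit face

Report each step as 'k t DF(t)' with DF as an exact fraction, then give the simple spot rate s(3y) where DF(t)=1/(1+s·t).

1 1 4941/5000
2 2 1189/1250
3 3 4731/5000
4 4 1159/1250
5 5 921/1000
s(3y) = (1/(4731/5000) − 1)/(3) = 269/14193 ≈ 1.8953%

step 1 [1y] swap r/1=59/4941: DF=(1 − 59/4941·(0))/(1+59/4941) = 4941/5000 ≈ 0.988200
step 2 [2y] bond c/1=1/40: DF=(199937/200000 − 1/40·(0.988200))/(1+1/40) = 1189/1250 ≈ 0.951200
step 3 [3y] zero: DF = P = 4731/5000 ≈ 0.946200
step 4 [4y] bond c/1=7/400: DF=(248481/250000 − 7/400·(0.988200+0.951200+0.946200))/(1+7/400) = 1159/1250 ≈ 0.927200
step 5 [5y] zero: DF = P = 921/1000 ≈ 0.921000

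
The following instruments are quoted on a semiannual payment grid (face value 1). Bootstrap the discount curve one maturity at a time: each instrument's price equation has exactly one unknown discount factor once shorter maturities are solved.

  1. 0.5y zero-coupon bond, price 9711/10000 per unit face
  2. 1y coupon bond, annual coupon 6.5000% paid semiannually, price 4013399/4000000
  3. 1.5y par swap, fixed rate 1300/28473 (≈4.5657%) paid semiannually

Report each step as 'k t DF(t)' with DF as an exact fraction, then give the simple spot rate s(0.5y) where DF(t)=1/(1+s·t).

step 1 [0.5y] zero: DF = P = 9711/10000 ≈ 0.971100
step 2 [1y] bond c/2=13/400: DF=(4013399/4000000 − 13/400·(0.971100))/(1+13/400) = 2353/2500 ≈ 0.941200
step 3 [1.5y] swap r/2=650/28473: DF=(1 − 650/28473·(0.971100+0.941200))/(1+650/28473) = 187/200 ≈ 0.935000

1 1/2 9711/10000
2 1 2353/2500
3 3/2 187/200
s(0.5y) = (1/(9711/10000) − 1)/(1/2) = 578/9711 ≈ 5.9520%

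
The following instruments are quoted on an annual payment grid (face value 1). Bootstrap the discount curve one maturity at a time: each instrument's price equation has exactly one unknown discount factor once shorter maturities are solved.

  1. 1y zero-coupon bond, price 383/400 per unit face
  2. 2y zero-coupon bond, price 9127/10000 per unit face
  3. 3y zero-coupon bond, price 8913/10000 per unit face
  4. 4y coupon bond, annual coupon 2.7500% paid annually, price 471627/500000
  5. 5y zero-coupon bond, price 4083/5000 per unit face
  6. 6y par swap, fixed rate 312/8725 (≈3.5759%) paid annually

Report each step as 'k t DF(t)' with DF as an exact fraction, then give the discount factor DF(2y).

1 1 383/400
2 2 9127/10000
3 3 8913/10000
4 4 8441/10000
5 5 4083/5000
6 6 508/625
DF(2y) = 9127/10000 ≈ 0.912700

step 1 [1y] zero: DF = P = 383/400 ≈ 0.957500
step 2 [2y] zero: DF = P = 9127/10000 ≈ 0.912700
step 3 [3y] zero: DF = P = 8913/10000 ≈ 0.891300
step 4 [4y] bond c/1=11/400: DF=(471627/500000 − 11/400·(0.957500+0.912700+0.891300))/(1+11/400) = 8441/10000 ≈ 0.844100
step 5 [5y] zero: DF = P = 4083/5000 ≈ 0.816600
step 6 [6y] swap r/1=312/8725: DF=(1 − 312/8725·(0.957500+0.912700+0.891300+0.844100+0.816600))/(1+312/8725) = 508/625 ≈ 0.812800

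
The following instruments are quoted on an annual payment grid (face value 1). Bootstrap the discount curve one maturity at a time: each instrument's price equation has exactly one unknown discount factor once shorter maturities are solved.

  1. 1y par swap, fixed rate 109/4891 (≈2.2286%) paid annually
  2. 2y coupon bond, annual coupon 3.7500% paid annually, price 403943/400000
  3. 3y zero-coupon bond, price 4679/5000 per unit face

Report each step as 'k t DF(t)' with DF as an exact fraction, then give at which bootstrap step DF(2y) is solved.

step 1 [1y] swap r/1=109/4891: DF=(1 − 109/4891·(0))/(1+109/4891) = 4891/5000 ≈ 0.978200
step 2 [2y] bond c/1=3/80: DF=(403943/400000 − 3/80·(0.978200))/(1+3/80) = 469/500 ≈ 0.938000
step 3 [3y] zero: DF = P = 4679/5000 ≈ 0.935800

1 1 4891/5000
2 2 469/500
3 3 4679/5000
DF(2y) is solved at step 2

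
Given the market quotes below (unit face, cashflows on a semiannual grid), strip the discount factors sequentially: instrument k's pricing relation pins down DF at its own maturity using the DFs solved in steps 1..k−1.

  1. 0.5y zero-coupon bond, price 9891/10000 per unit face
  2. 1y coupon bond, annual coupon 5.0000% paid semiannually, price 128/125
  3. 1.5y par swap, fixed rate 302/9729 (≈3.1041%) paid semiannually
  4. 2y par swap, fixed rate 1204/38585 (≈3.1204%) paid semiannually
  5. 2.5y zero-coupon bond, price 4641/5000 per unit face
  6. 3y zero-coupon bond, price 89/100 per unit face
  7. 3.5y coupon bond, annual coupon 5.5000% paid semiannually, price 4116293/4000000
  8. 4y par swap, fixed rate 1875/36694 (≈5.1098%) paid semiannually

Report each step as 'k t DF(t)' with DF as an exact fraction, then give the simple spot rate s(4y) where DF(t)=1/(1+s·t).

step 1 [0.5y] zero: DF = P = 9891/10000 ≈ 0.989100
step 2 [1y] bond c/2=1/40: DF=(128/125 − 1/40·(0.989100))/(1+1/40) = 9749/10000 ≈ 0.974900
step 3 [1.5y] swap r/2=151/9729: DF=(1 − 151/9729·(0.989100+0.974900))/(1+151/9729) = 9547/10000 ≈ 0.954700
step 4 [2y] swap r/2=602/38585: DF=(1 − 602/38585·(0.989100+0.974900+0.954700))/(1+602/38585) = 4699/5000 ≈ 0.939800
step 5 [2.5y] zero: DF = P = 4641/5000 ≈ 0.928200
step 6 [3y] zero: DF = P = 89/100 ≈ 0.890000
step 7 [3.5y] bond c/2=11/400: DF=(4116293/4000000 − 11/400·(0.989100+0.974900+0.954700+0.939800+0.928200+0.890000))/(1+11/400) = 531/625 ≈ 0.849600
step 8 [4y] swap r/2=1875/73388: DF=(1 − 1875/73388·(0.989100+0.974900+0.954700+0.939800+0.928200+0.890000+0.849600))/(1+1875/73388) = 13/16 ≈ 0.812500

1 1/2 9891/10000
2 1 9749/10000
3 3/2 9547/10000
4 2 4699/5000
5 5/2 4641/5000
6 3 89/100
7 7/2 531/625
8 4 13/16
s(4y) = (1/(13/16) − 1)/(4) = 3/52 ≈ 5.7692%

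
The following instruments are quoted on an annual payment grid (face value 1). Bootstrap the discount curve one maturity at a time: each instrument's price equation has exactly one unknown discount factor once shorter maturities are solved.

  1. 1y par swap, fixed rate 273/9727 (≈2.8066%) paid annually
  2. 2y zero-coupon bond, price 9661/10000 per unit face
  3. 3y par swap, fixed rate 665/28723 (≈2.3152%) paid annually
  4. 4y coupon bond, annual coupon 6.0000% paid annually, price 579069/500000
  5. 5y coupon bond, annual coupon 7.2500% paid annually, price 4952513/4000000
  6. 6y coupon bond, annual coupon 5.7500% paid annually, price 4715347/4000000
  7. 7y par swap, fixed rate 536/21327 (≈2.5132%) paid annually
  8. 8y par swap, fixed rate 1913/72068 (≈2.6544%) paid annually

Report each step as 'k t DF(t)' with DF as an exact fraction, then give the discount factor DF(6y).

1 1 9727/10000
2 2 9661/10000
3 3 1867/2000
4 4 93/100
5 5 4487/5000
6 6 537/625
7 7 1049/1250
8 8 8087/10000
DF(6y) = 537/625 ≈ 0.859200

step 1 [1y] swap r/1=273/9727: DF=(1 − 273/9727·(0))/(1+273/9727) = 9727/10000 ≈ 0.972700
step 2 [2y] zero: DF = P = 9661/10000 ≈ 0.966100
step 3 [3y] swap r/1=665/28723: DF=(1 − 665/28723·(0.972700+0.966100))/(1+665/28723) = 1867/2000 ≈ 0.933500
step 4 [4y] bond c/1=3/50: DF=(579069/500000 − 3/50·(0.972700+0.966100+0.933500))/(1+3/50) = 93/100 ≈ 0.930000
step 5 [5y] bond c/1=29/400: DF=(4952513/4000000 − 29/400·(0.972700+0.966100+0.933500+0.930000))/(1+29/400) = 4487/5000 ≈ 0.897400
step 6 [6y] bond c/1=23/400: DF=(4715347/4000000 − 23/400·(0.972700+0.966100+0.933500+0.930000+0.897400))/(1+23/400) = 537/625 ≈ 0.859200
step 7 [7y] swap r/1=536/21327: DF=(1 − 536/21327·(0.972700+0.966100+0.933500+0.930000+0.897400+0.859200))/(1+536/21327) = 1049/1250 ≈ 0.839200
step 8 [8y] swap r/1=1913/72068: DF=(1 − 1913/72068·(0.972700+0.966100+0.933500+0.930000+0.897400+0.859200+0.839200))/(1+1913/72068) = 8087/10000 ≈ 0.808700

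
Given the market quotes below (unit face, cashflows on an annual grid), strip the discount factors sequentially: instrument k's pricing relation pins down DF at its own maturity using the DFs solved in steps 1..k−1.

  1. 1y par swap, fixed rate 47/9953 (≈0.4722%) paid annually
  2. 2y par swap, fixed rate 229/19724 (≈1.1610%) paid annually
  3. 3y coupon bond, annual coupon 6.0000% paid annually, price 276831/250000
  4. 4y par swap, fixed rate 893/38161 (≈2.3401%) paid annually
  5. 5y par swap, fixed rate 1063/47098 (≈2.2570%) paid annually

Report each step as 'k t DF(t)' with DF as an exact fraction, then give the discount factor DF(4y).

step 1 [1y] swap r/1=47/9953: DF=(1 − 47/9953·(0))/(1+47/9953) = 9953/10000 ≈ 0.995300
step 2 [2y] swap r/1=229/19724: DF=(1 − 229/19724·(0.995300))/(1+229/19724) = 9771/10000 ≈ 0.977100
step 3 [3y] bond c/1=3/50: DF=(276831/250000 − 3/50·(0.995300+0.977100))/(1+3/50) = 933/1000 ≈ 0.933000
step 4 [4y] swap r/1=893/38161: DF=(1 − 893/38161·(0.995300+0.977100+0.933000))/(1+893/38161) = 9107/10000 ≈ 0.910700
step 5 [5y] swap r/1=1063/47098: DF=(1 − 1063/47098·(0.995300+0.977100+0.933000+0.910700))/(1+1063/47098) = 8937/10000 ≈ 0.893700

1 1 9953/10000
2 2 9771/10000
3 3 933/1000
4 4 9107/10000
5 5 8937/10000
DF(4y) = 9107/10000 ≈ 0.910700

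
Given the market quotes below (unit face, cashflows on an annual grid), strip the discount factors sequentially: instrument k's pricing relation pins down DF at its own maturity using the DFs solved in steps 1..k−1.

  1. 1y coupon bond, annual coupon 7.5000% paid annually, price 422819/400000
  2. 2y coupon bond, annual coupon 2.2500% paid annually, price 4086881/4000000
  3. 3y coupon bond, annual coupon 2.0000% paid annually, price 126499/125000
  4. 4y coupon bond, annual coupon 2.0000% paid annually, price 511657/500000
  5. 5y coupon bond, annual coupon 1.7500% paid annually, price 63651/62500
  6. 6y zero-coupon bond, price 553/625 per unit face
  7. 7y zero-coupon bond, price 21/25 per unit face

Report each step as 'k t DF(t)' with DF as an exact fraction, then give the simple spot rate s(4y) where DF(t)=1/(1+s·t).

1 1 9833/10000
2 2 611/625
3 3 9537/10000
4 4 9461/10000
5 5 1869/2000
6 6 553/625
7 7 21/25
s(4y) = (1/(9461/10000) − 1)/(4) = 539/37844 ≈ 1.4243%

step 1 [1y] bond c/1=3/40: DF=(422819/400000 − 3/40·(0))/(1+3/40) = 9833/10000 ≈ 0.983300
step 2 [2y] bond c/1=9/400: DF=(4086881/4000000 − 9/400·(0.983300))/(1+9/400) = 611/625 ≈ 0.977600
step 3 [3y] bond c/1=1/50: DF=(126499/125000 − 1/50·(0.983300+0.977600))/(1+1/50) = 9537/10000 ≈ 0.953700
step 4 [4y] bond c/1=1/50: DF=(511657/500000 − 1/50·(0.983300+0.977600+0.953700))/(1+1/50) = 9461/10000 ≈ 0.946100
step 5 [5y] bond c/1=7/400: DF=(63651/62500 − 7/400·(0.983300+0.977600+0.953700+0.946100))/(1+7/400) = 1869/2000 ≈ 0.934500
step 6 [6y] zero: DF = P = 553/625 ≈ 0.884800
step 7 [7y] zero: DF = P = 21/25 ≈ 0.840000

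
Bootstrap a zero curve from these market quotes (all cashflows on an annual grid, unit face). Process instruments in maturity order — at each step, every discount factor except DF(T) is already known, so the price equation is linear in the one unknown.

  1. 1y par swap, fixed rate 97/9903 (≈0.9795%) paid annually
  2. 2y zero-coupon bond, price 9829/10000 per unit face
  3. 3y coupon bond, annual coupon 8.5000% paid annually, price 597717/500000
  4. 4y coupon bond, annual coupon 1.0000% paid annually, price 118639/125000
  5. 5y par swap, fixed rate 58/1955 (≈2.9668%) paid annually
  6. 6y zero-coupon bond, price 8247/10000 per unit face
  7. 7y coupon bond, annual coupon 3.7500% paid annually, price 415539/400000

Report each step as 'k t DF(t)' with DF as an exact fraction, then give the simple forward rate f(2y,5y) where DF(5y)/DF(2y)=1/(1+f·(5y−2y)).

step 1 [1y] swap r/1=97/9903: DF=(1 − 97/9903·(0))/(1+97/9903) = 9903/10000 ≈ 0.990300
step 2 [2y] zero: DF = P = 9829/10000 ≈ 0.982900
step 3 [3y] bond c/1=17/200: DF=(597717/500000 − 17/200·(0.990300+0.982900))/(1+17/200) = 592/625 ≈ 0.947200
step 4 [4y] bond c/1=1/100: DF=(118639/125000 − 1/100·(0.990300+0.982900+0.947200))/(1+1/100) = 2277/2500 ≈ 0.910800
step 5 [5y] swap r/1=58/1955: DF=(1 − 58/1955·(0.990300+0.982900+0.947200+0.910800))/(1+58/1955) = 538/625 ≈ 0.860800
step 6 [6y] zero: DF = P = 8247/10000 ≈ 0.824700
step 7 [7y] bond c/1=3/80: DF=(415539/400000 − 3/80·(0.990300+0.982900+0.947200+0.910800+0.860800+0.824700))/(1+3/80) = 8019/10000 ≈ 0.801900

1 1 9903/10000
2 2 9829/10000
3 3 592/625
4 4 2277/2500
5 5 538/625
6 6 8247/10000
7 7 8019/10000
f(2y,5y) = ((9829/10000)/(538/625) − 1)/(3) = 407/8608 ≈ 4.7282%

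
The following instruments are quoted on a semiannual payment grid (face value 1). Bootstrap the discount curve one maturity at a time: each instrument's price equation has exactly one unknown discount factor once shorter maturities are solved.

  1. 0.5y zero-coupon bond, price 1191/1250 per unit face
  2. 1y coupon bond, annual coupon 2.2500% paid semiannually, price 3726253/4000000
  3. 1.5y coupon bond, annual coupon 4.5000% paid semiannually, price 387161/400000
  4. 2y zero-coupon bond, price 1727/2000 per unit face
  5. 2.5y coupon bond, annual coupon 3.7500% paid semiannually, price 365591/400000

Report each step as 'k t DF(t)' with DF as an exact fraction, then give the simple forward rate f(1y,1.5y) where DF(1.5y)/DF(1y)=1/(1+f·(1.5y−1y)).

1 1/2 1191/1250
2 1 4553/5000
3 3/2 566/625
4 2 1727/2000
5 5/2 8303/10000
f(1y,1.5y) = ((4553/5000)/(566/625) − 1)/(1/2) = 25/2264 ≈ 1.1042%

step 1 [0.5y] zero: DF = P = 1191/1250 ≈ 0.952800
step 2 [1y] bond c/2=9/800: DF=(3726253/4000000 − 9/800·(0.952800))/(1+9/800) = 4553/5000 ≈ 0.910600
step 3 [1.5y] bond c/2=9/400: DF=(387161/400000 − 9/400·(0.952800+0.910600))/(1+9/400) = 566/625 ≈ 0.905600
step 4 [2y] zero: DF = P = 1727/2000 ≈ 0.863500
step 5 [2.5y] bond c/2=3/160: DF=(365591/400000 − 3/160·(0.952800+0.910600+0.905600+0.863500))/(1+3/160) = 8303/10000 ≈ 0.830300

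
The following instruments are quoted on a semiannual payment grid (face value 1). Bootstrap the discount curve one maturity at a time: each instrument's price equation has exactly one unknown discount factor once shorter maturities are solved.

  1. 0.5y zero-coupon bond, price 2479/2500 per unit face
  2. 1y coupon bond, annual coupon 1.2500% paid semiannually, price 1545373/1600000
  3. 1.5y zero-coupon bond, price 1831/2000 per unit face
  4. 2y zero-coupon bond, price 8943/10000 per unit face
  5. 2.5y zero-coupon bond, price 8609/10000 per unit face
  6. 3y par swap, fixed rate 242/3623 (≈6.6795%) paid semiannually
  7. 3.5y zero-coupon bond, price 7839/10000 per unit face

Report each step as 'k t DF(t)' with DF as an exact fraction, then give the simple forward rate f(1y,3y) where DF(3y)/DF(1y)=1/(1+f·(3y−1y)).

1 1/2 2479/2500
2 1 9537/10000
3 3/2 1831/2000
4 2 8943/10000
5 5/2 8609/10000
6 3 1637/2000
7 7/2 7839/10000
f(1y,3y) = ((9537/10000)/(1637/2000) − 1)/(2) = 676/8185 ≈ 8.2590%

step 1 [0.5y] zero: DF = P = 2479/2500 ≈ 0.991600
step 2 [1y] bond c/2=1/160: DF=(1545373/1600000 − 1/160·(0.991600))/(1+1/160) = 9537/10000 ≈ 0.953700
step 3 [1.5y] zero: DF = P = 1831/2000 ≈ 0.915500
step 4 [2y] zero: DF = P = 8943/10000 ≈ 0.894300
step 5 [2.5y] zero: DF = P = 8609/10000 ≈ 0.860900
step 6 [3y] swap r/2=121/3623: DF=(1 − 121/3623·(0.991600+0.953700+0.915500+0.894300+0.860900))/(1+121/3623) = 1637/2000 ≈ 0.818500
step 7 [3.5y] zero: DF = P = 7839/10000 ≈ 0.783900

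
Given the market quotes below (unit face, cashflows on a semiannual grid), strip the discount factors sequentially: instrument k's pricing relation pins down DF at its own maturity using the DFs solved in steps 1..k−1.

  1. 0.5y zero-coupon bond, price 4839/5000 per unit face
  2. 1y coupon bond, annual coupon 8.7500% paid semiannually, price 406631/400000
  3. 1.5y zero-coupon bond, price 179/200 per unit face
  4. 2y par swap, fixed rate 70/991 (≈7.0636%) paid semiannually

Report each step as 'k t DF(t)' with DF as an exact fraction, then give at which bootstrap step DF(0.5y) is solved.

1 1/2 4839/5000
2 1 4667/5000
3 3/2 179/200
4 2 1741/2000
DF(0.5y) is solved at step 1

step 1 [0.5y] zero: DF = P = 4839/5000 ≈ 0.967800
step 2 [1y] bond c/2=7/160: DF=(406631/400000 − 7/160·(0.967800))/(1+7/160) = 4667/5000 ≈ 0.933400
step 3 [1.5y] zero: DF = P = 179/200 ≈ 0.895000
step 4 [2y] swap r/2=35/991: DF=(1 − 35/991·(0.967800+0.933400+0.895000))/(1+35/991) = 1741/2000 ≈ 0.870500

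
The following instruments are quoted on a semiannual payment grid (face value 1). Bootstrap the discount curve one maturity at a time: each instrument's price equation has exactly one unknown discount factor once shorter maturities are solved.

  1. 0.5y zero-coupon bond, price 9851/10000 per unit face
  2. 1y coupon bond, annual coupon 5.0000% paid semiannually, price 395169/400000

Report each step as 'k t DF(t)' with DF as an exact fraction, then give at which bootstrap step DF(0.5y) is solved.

1 1/2 9851/10000
2 1 4699/5000
DF(0.5y) is solved at step 1

step 1 [0.5y] zero: DF = P = 9851/10000 ≈ 0.985100
step 2 [1y] bond c/2=1/40: DF=(395169/400000 − 1/40·(0.985100))/(1+1/40) = 4699/5000 ≈ 0.939800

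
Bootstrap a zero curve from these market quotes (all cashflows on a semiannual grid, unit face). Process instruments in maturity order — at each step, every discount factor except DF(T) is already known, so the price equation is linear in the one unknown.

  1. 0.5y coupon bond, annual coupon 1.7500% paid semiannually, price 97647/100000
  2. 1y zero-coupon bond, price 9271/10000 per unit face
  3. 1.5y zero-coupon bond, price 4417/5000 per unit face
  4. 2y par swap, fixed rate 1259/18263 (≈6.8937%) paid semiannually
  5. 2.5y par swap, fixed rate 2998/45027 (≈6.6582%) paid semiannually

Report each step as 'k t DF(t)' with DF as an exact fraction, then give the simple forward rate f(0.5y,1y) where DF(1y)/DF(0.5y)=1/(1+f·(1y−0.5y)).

1 1/2 121/125
2 1 9271/10000
3 3/2 4417/5000
4 2 8741/10000
5 5/2 8501/10000
f(0.5y,1y) = ((121/125)/(9271/10000) − 1)/(1/2) = 818/9271 ≈ 8.8232%

step 1 [0.5y] bond c/2=7/800: DF=(97647/100000 − 7/800·(0))/(1+7/800) = 121/125 ≈ 0.968000
step 2 [1y] zero: DF = P = 9271/10000 ≈ 0.927100
step 3 [1.5y] zero: DF = P = 4417/5000 ≈ 0.883400
step 4 [2y] swap r/2=1259/36526: DF=(1 − 1259/36526·(0.968000+0.927100+0.883400))/(1+1259/36526) = 8741/10000 ≈ 0.874100
step 5 [2.5y] swap r/2=1499/45027: DF=(1 − 1499/45027·(0.968000+0.927100+0.883400+0.874100))/(1+1499/45027) = 8501/10000 ≈ 0.850100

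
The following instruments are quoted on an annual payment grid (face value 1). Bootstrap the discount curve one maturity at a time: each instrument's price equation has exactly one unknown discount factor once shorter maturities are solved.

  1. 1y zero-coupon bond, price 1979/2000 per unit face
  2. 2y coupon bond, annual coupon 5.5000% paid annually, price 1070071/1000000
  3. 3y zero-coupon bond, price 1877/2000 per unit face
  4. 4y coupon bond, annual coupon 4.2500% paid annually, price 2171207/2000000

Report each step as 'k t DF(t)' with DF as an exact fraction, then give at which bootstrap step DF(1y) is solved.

1 1 1979/2000
2 2 9627/10000
3 3 1877/2000
4 4 1847/2000
DF(1y) is solved at step 1

step 1 [1y] zero: DF = P = 1979/2000 ≈ 0.989500
step 2 [2y] bond c/1=11/200: DF=(1070071/1000000 − 11/200·(0.989500))/(1+11/200) = 9627/10000 ≈ 0.962700
step 3 [3y] zero: DF = P = 1877/2000 ≈ 0.938500
step 4 [4y] bond c/1=17/400: DF=(2171207/2000000 − 17/400·(0.989500+0.962700+0.938500))/(1+17/400) = 1847/2000 ≈ 0.923500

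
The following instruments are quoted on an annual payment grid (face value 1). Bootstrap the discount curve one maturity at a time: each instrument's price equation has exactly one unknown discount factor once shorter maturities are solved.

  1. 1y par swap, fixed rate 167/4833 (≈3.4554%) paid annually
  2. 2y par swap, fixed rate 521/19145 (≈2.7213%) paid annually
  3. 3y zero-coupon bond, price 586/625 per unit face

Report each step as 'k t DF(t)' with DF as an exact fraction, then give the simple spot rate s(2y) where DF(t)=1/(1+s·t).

1 1 4833/5000
2 2 9479/10000
3 3 586/625
s(2y) = (1/(9479/10000) − 1)/(2) = 521/18958 ≈ 2.7482%

step 1 [1y] swap r/1=167/4833: DF=(1 − 167/4833·(0))/(1+167/4833) = 4833/5000 ≈ 0.966600
step 2 [2y] swap r/1=521/19145: DF=(1 − 521/19145·(0.966600))/(1+521/19145) = 9479/10000 ≈ 0.947900
step 3 [3y] zero: DF = P = 586/625 ≈ 0.937600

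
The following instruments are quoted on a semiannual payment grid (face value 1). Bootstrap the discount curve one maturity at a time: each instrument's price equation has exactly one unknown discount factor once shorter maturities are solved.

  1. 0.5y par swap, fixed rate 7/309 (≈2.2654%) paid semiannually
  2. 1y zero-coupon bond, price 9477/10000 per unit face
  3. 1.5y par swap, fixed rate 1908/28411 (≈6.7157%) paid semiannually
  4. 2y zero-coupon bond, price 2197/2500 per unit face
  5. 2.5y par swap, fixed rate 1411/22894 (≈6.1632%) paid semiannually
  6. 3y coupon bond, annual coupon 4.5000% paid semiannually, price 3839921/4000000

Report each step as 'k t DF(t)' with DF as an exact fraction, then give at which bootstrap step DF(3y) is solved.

step 1 [0.5y] swap r/2=7/618: DF=(1 − 7/618·(0))/(1+7/618) = 618/625 ≈ 0.988800
step 2 [1y] zero: DF = P = 9477/10000 ≈ 0.947700
step 3 [1.5y] swap r/2=954/28411: DF=(1 − 954/28411·(0.988800+0.947700))/(1+954/28411) = 4523/5000 ≈ 0.904600
step 4 [2y] zero: DF = P = 2197/2500 ≈ 0.878800
step 5 [2.5y] swap r/2=1411/45788: DF=(1 − 1411/45788·(0.988800+0.947700+0.904600+0.878800))/(1+1411/45788) = 8589/10000 ≈ 0.858900
step 6 [3y] bond c/2=9/400: DF=(3839921/4000000 − 9/400·(0.988800+0.947700+0.904600+0.878800+0.858900))/(1+9/400) = 8381/10000 ≈ 0.838100

1 1/2 618/625
2 1 9477/10000
3 3/2 4523/5000
4 2 2197/2500
5 5/2 8589/10000
6 3 8381/10000
DF(3y) is solved at step 6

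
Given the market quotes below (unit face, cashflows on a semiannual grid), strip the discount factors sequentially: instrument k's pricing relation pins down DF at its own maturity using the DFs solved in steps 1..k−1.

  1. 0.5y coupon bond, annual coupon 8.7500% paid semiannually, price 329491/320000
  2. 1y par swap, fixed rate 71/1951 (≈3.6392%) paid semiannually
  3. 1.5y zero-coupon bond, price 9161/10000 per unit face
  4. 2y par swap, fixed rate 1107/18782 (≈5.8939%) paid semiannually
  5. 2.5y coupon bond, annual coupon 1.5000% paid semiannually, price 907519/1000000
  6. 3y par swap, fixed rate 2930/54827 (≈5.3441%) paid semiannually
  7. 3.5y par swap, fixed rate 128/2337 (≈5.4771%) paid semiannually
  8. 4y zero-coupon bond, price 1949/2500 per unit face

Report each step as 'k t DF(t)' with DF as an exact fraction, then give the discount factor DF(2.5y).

1 1/2 1973/2000
2 1 1929/2000
3 3/2 9161/10000
4 2 8893/10000
5 5/2 1091/1250
6 3 1707/2000
7 7/2 517/625
8 4 1949/2500
DF(2.5y) = 1091/1250 ≈ 0.872800

step 1 [0.5y] bond c/2=7/160: DF=(329491/320000 − 7/160·(0))/(1+7/160) = 1973/2000 ≈ 0.986500
step 2 [1y] swap r/2=71/3902: DF=(1 − 71/3902·(0.986500))/(1+71/3902) = 1929/2000 ≈ 0.964500
step 3 [1.5y] zero: DF = P = 9161/10000 ≈ 0.916100
step 4 [2y] swap r/2=1107/37564: DF=(1 − 1107/37564·(0.986500+0.964500+0.916100))/(1+1107/37564) = 8893/10000 ≈ 0.889300
step 5 [2.5y] bond c/2=3/400: DF=(907519/1000000 − 3/400·(0.986500+0.964500+0.916100+0.889300))/(1+3/400) = 1091/1250 ≈ 0.872800
step 6 [3y] swap r/2=1465/54827: DF=(1 − 1465/54827·(0.986500+0.964500+0.916100+0.889300+0.872800))/(1+1465/54827) = 1707/2000 ≈ 0.853500
step 7 [3.5y] swap r/2=64/2337: DF=(1 − 64/2337·(0.986500+0.964500+0.916100+0.889300+0.872800+0.853500))/(1+64/2337) = 517/625 ≈ 0.827200
step 8 [4y] zero: DF = P = 1949/2500 ≈ 0.779600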